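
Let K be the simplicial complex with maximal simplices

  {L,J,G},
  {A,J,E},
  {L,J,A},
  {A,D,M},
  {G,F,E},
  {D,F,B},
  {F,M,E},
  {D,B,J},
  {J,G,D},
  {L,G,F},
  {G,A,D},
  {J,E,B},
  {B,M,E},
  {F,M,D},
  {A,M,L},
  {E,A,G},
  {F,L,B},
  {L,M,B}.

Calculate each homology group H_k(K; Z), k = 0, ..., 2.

Fix the vertex order A < B < D < E < F < G < J < L < M and write every simplex with vertices in increasing order. Then dim K = 2 and the simplices of K are:

  0-simplices (9): A, B, D, E, F, G, J, L, M
  1-simplices (27): AD, AE, AG, AJ, AL, AM, BD, BE, BF, BJ, BL, BM, DF, DG, DJ, DM, EF, EG, EJ, EM, FG, FL, FM, GJ, GL, JL, LM
  2-simplices (18): ADG, ADM, AEG, AEJ, AJL, ALM, BDF, BDJ, BEJ, BEM, BFL, BLM, DFM, DGJ, EFG, EFM, FGL, GJL

Hence C_0 ≅ Z^9, C_1 ≅ Z^27, C_2 ≅ Z^18.

The boundary map ∂_1: C_1 → C_0 is given by ∂[p,q] = [q] − [p]. For instance
  ∂DM = M − D.
The 9×27 boundary matrix has rank 8 and Smith normal form diag(1,1,1,1,1,1,1,1).

The boundary map ∂_2: C_2 → C_1 maps a triangle to the signed sum of its edges. For instance
  ∂ADM = DM − AM + AD,
  ∂DGJ = GJ − DJ + DG.
This gives a 27×18 integer matrix of rank 18; reducing to Smith normal form yields diagonal entries (1,1,1,1,1,1,1,1,1,1,1,1,1,1,1,1,1,2).

Computing H_k = (kernel of ∂_k) / (image of ∂_{k+1}):

  H_0: rank C_0 − rank ∂_1 = 9 − 8 = 1, and the invariant factors of ∂_1 are all 1, so H_0 ≅ Z.
  H_1: rank ker ∂_1 − rank ∂_2 = (27 − 8) − 18 = 1, and ∂_2 has invariant factor 2 > 1, so H_1 ≅ Z × Z/2.
  H_2: rank ker ∂_2 − rank ∂_3 = (18 − 18) − 0 = 0, and there is no ∂_3, so H_2 ≅ 0.

As a check, the Euler characteristic is 9 − 27 + 18 = 0, which agrees with 1 − 1 + 0 = 0.
(K is a triangulation of the Klein bottle.)

H_0 = Z,  H_1 = Z × Z/2,  H_2 = 0.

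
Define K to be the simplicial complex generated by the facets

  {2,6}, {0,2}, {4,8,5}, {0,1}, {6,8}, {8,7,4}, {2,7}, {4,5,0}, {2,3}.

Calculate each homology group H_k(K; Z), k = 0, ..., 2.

H_0 = Z,  H_1 = Z^2,  H_2 = 0.

Take the total order 0 < 1 < 2 < 3 < 4 < 5 < 6 < 7 < 8 on the vertex set. Then K (dimension 2) consists of the simplices:

  0-simplices (9): [0], [1], [2], [3], [4], [5], [6], [7], [8]
  1-simplices (13): [0,1], [0,2], [0,4], [0,5], [2,3], [2,6], [2,7], [4,5], [4,7], [4,8], [5,8], [6,8], [7,8]
  2-simplices (3): [0,4,5], [4,5,8], [4,7,8]

giving chain groups C_0 ≅ Z^9, C_1 ≅ Z^13, C_2 ≅ Z^3.

∂_1: C_1 → C_0 is given by ∂[p,q] = [q] − [p].
The resulting 9×13 matrix has rank 8, and its Smith normal form has invariant factors (1,1,1,1,1,1,1,1).

The boundary map ∂_2: C_2 → C_1 maps a triangle to the signed sum of its edges. For instance
  ∂[4,7,8] = [7,8] − [4,8] + [4,7],
  ∂[0,4,5] = [4,5] − [0,5] + [0,4].
As a 13×3 matrix over Z this has rank 3, with invariant factors (1,1,1).

Now H_k = ker ∂_k / im ∂_{k+1}, so:

  H_0: rank C_0 − rank ∂_1 = 9 − 8 = 1, and the invariant factors of ∂_1 are all 1, so H_0 ≅ Z.
  H_1: rank ker ∂_1 − rank ∂_2 = (13 − 8) − 3 = 2, and the invariant factors of ∂_2 are all 1, so H_1 ≅ Z^2.
  H_2: rank ker ∂_2 − rank ∂_3 = (3 − 3) − 0 = 0, and there is no ∂_3, so H_2 ≅ 0.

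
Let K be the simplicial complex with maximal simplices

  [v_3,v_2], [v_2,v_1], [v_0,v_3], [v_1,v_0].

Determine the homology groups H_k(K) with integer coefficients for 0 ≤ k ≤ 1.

We work with the vertex ordering v_0 < v_1 < v_2 < v_3. The simplices of K, each written with vertices in increasing order, are:

  0-simplices (4): [v_0], [v_1], [v_2], [v_3]
  1-simplices (4): [v_0,v_1], [v_0,v_3], [v_1,v_2], [v_2,v_3]

Hence C_0 ≅ Z^4, C_1 ≅ Z^4.

The boundary map ∂_1: C_1 → C_0 sends each edge [p,q] (with p < q) to q − p. For instance
  ∂[v_0,v_1] = [v_1] − [v_0].
The 4×4 boundary matrix has rank 3 and Smith normal form diag(1,1,1).

Computing H_k = (kernel of ∂_k) / (image of ∂_{k+1}):

  H_0: rank C_0 − rank ∂_1 = 4 − 3 = 1, and the invariant factors of ∂_1 are all 1, so H_0 ≅ Z.
  H_1: rank ker ∂_1 − rank ∂_2 = (4 − 3) − 0 = 1, and there is no ∂_2, so H_1 ≅ Z.

(K is a triangulation of the circle S^1.)

H_0 = Z,  H_1 = Z.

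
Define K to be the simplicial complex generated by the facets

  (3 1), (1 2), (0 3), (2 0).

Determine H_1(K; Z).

H_1 ≅ Z.

Take the total order 0 < 1 < 2 < 3 on the vertex set. Then K (dimension 1) consists of the simplices:

  0-simplices (4): [0], [1], [2], [3]
  1-simplices (4): [0,2], [0,3], [1,2], [1,3]

Hence C_0 ≅ Z^4, C_1 ≅ Z^4.

Boundary ∂_1: C_1 → C_0 is given by ∂[p,q] = [q] − [p].
The resulting 4×4 matrix has rank 3, and its Smith normal form has invariant factors (1,1,1).

From H_k ≅ ker(∂_k) / im(∂_{k+1}) we obtain:

  H_1: rank ker ∂_1 − rank ∂_2 = (4 − 3) − 0 = 1, and there is no ∂_2, so H_1 = Z.

(K is a triangulation of the circle S^1.)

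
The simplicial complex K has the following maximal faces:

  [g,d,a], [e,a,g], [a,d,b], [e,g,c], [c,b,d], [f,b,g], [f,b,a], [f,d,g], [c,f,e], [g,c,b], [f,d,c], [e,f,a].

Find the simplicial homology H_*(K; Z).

Fix the vertex order a < b < c < d < e < f < g and write every simplex with vertices in increasing order. Then dim K = 2 and the simplices of K are:

  0-simplices (7): a, b, c, d, e, f, g
  1-simplices (18): ab, ad, ae, af, ag, bc, bd, bf, bg, cd, ce, cf, cg, df, dg, ef, eg, fg
  2-simplices (12): abd, abf, adg, aef, aeg, bcd, bcg, bfg, cdf, cef, ceg, dfg

so the chain groups are C_0 ≅ Z^7, C_1 ≅ Z^18, C_2 ≅ Z^12.

Boundary ∂_1: C_1 → C_0 is given by ∂[p,q] = [q] − [p]. For instance
  ∂fg = g − f.
This gives a 7×18 integer matrix of rank 6; reducing to Smith normal form yields diagonal entries (1,1,1,1,1,1).

Boundary ∂_2: C_2 → C_1 acts by ∂[p,q,r] = [q,r] − [p,r] + [p,q]. For instance
  ∂bcd = cd − bd + bc,
  ∂aef = ef − af + ae.
The 18×12 boundary matrix has rank 12 and Smith normal form diag(1,1,1,1,1,1,1,1,1,1,1,2).

From H_k ≅ ker(∂_k) / im(∂_{k+1}) we obtain:

  H_0: rank C_0 − rank ∂_1 = 7 − 6 = 1, and the invariant factors of ∂_1 are all 1, so H_0 ≅ Z.
  H_1: rank ker ∂_1 − rank ∂_2 = (18 − 6) − 12 = 0, and ∂_2 has invariant factor 2 > 1, so H_1 ≅ Z/2.
  H_2: rank ker ∂_2 − rank ∂_3 = (12 − 12) − 0 = 0, and there is no ∂_3, so H_2 ≅ 0.

(K is a triangulation of the real projective plane RP^2.)

H_0 = Z,  H_1 = Z/2,  H_2 = 0.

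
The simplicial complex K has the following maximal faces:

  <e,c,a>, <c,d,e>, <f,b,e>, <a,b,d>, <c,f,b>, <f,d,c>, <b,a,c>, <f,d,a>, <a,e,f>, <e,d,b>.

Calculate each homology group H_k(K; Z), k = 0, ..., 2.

H_0 ≅ Z,  H_1 ≅ Z/2,  H_2 = 0.

We work with the vertex ordering a < b < c < d < e < f. The simplices of K, each written with vertices in increasing order, are:

  0-simplices (6): a, b, c, d, e, f
  1-simplices (15): ab, ac, ad, ae, af, bc, bd, be, bf, cd, ce, cf, de, df, ef
  2-simplices (10): abc, abd, ace, adf, aef, bcf, bde, bef, cde, cdf

so the chain groups are C_0 ≅ Z^6, C_1 ≅ Z^15, C_2 ≅ Z^10.

Boundary ∂_1: C_1 → C_0 sends each edge [p,q] (with p < q) to q − p. For instance
  ∂de = e − d.
The 6×15 boundary matrix has rank 5 and Smith normal form diag(1,1,1,1,1).

The boundary map ∂_2: C_2 → C_1 maps a triangle to the signed sum of its edges. For instance
  ∂cdf = df − cf + cd,
  ∂ace = ce − ae + ac.
The 15×10 boundary matrix has rank 10 and Smith normal form diag(1,1,1,1,1,1,1,1,1,2).

Computing H_k = (kernel of ∂_k) / (image of ∂_{k+1}):

  H_0: rank C_0 − rank ∂_1 = 6 − 5 = 1, and the invariant factors of ∂_1 are all 1, so H_0 = Z.
  H_1: rank ker ∂_1 − rank ∂_2 = (15 − 5) − 10 = 0, and ∂_2 has invariant factor 2 > 1, so H_1 = Z/2.
  H_2: rank ker ∂_2 − rank ∂_3 = (10 − 10) − 0 = 0, and there is no ∂_3, so H_2 = 0.

As a check, the Euler characteristic is 6 − 15 + 10 = 1, which agrees with 1 − 0 + 0 = 1.
(K is a triangulation of the real projective plane RP^2.)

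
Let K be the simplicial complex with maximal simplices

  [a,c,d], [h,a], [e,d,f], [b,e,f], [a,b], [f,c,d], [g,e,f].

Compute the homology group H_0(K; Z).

H_0 ≅ Z.

Fix the vertex order a < b < c < d < e < f < g < h and write every simplex with vertices in increasing order. Then dim K = 2 and the simplices of K are:

  0-simplices (8): a, b, c, d, e, f, g, h
  1-simplices (13): ab, ac, ad, ah, be, bf, cd, cf, de, df, ef, eg, fg
  2-simplices (5): acd, bef, cdf, def, efg

giving chain groups C_0 ≅ Z^8, C_1 ≅ Z^13, C_2 ≅ Z^5.

Boundary ∂_1: C_1 → C_0 is given by ∂[p,q] = [q] − [p]. For instance
  ∂ef = f − e.
The resulting 8×13 matrix has rank 7, and its Smith normal form has invariant factors (1,1,1,1,1,1,1).

The boundary map ∂_2: C_2 → C_1 sends each 2-simplex [p,q,r] to [q,r] − [p,r] + [p,q]. For instance
  ∂acd = cd − ad + ac,
  ∂bef = ef − bf + be.
This gives a 13×5 integer matrix of rank 5; reducing to Smith normal form yields diagonal entries (1,1,1,1,1).

Now H_k = ker ∂_k / im ∂_{k+1}, so:

  H_0: rank C_0 − rank ∂_1 = 8 − 7 = 1, and the invariant factors of ∂_1 are all 1, so H_0 ≅ Z.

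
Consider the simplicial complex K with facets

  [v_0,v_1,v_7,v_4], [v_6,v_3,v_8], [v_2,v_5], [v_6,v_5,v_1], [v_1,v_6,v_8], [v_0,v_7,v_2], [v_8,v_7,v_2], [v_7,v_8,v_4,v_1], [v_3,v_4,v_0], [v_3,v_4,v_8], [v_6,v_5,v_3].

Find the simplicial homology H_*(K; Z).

H_0 ≅ Z,  H_1 ≅ Z,  H_2 = 0,  H_3 = 0.

Order the vertices as v_0 < v_1 < v_2 < v_3 < v_4 < v_5 < v_6 < v_7 < v_8. Listing each simplex with vertices in this order, K has dimension 3 with simplices:

  0-simplices (9): [v_0], [v_1], [v_2], [v_3], [v_4], [v_5], [v_6], [v_7], [v_8]
  1-simplices (22): (22 of them)
  2-simplices (15): (15 of them)
  3-simplices (2): [v_0,v_1,v_4,v_7], [v_1,v_4,v_7,v_8]

so the chain groups are C_0 ≅ Z^9, C_1 ≅ Z^22, C_2 ≅ Z^15, C_3 ≅ Z^2.

∂_1: C_1 → C_0 sends each edge [p,q] (with p < q) to q − p. For instance
  ∂[v_3,v_6] = [v_6] − [v_3].
This gives a 9×22 integer matrix of rank 8; reducing to Smith normal form yields diagonal entries (1,1,1,1,1,1,1,1).

The boundary map ∂_2: C_2 → C_1 acts by ∂[p,q,r] = [q,r] − [p,r] + [p,q]. For instance
  ∂[v_3,v_5,v_6] = [v_5,v_6] − [v_3,v_6] + [v_3,v_5],
  ∂[v_0,v_1,v_4] = [v_1,v_4] − [v_0,v_4] + [v_0,v_1].
The 22×15 boundary matrix has rank 13 and Smith normal form diag(1,1,1,1,1,1,1,1,1,1,1,1,1).

∂_3: C_3 → C_2 sends each 3-simplex σ to the alternating sum Σ_i (−1)^i (σ with its i-th vertex removed). For instance
  ∂[v_0,v_1,v_4,v_7] = [v_1,v_4,v_7] − [v_0,v_4,v_7] + [v_0,v_1,v_7] − [v_0,v_1,v_4],
  ∂[v_1,v_4,v_7,v_8] = [v_4,v_7,v_8] − [v_1,v_7,v_8] + [v_1,v_4,v_8] − [v_1,v_4,v_7].
This gives a 15×2 integer matrix of rank 2; reducing to Smith normal form yields diagonal entries (1,1).

From H_k ≅ ker(∂_k) / im(∂_{k+1}) we obtain:

  H_0: rank C_0 − rank ∂_1 = 9 − 8 = 1, and the invariant factors of ∂_1 are all 1, so H_0 ≅ Z.
  H_1: rank ker ∂_1 − rank ∂_2 = (22 − 8) − 13 = 1, and the invariant factors of ∂_2 are all 1, so H_1 ≅ Z.
  H_2: rank ker ∂_2 − rank ∂_3 = (15 − 13) − 2 = 0, and the invariant factors of ∂_3 are all 1, so H_2 ≅ 0.
  H_3: rank ker ∂_3 − rank ∂_4 = (2 − 2) − 0 = 0, and there is no ∂_4, so H_3 ≅ 0.

As a check, the Euler characteristic is 9 − 22 + 15 − 2 = 0, which agrees with 1 − 1 + 0 − 0 = 0.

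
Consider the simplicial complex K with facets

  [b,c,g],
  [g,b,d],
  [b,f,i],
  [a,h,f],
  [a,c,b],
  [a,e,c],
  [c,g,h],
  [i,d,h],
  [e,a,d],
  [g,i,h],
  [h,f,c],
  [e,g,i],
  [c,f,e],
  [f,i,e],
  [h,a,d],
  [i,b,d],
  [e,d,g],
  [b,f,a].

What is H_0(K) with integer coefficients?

We work with the vertex ordering a < b < c < d < e < f < g < h < i. The simplices of K, each written with vertices in increasing order, are:

  0-simplices (9): a, b, c, d, e, f, g, h, i
  1-simplices (27): ab, ac, ad, ae, af, ah, bc, bd, bf, bg, bi, ce, cf, cg, ch, de, dg, dh, di, ef, eg, ei, fh, fi, gh, gi, hi
  2-simplices (18): abc, abf, ace, ade, adh, afh, bcg, bdg, bdi, bfi, cef, cfh, cgh, deg, dhi, efi, egi, ghi

so the chain groups are C_0 ≅ Z^9, C_1 ≅ Z^27, C_2 ≅ Z^18.

The boundary map ∂_1: C_1 → C_0 is given by ∂[p,q] = [q] − [p].
As a 9×27 matrix over Z this has rank 8, with invariant factors (1,1,1,1,1,1,1,1).

∂_2: C_2 → C_1 maps a triangle to the signed sum of its edges. For instance
  ∂ade = de − ae + ad,
  ∂bdg = dg − bg + bd.
The resulting 27×18 matrix has rank 18, and its Smith normal form has invariant factors (1,1,1,1,1,1,1,1,1,1,1,1,1,1,1,1,1,2).

Computing H_k = (kernel of ∂_k) / (image of ∂_{k+1}):

  H_0: rank C_0 − rank ∂_1 = 9 − 8 = 1, and the invariant factors of ∂_1 are all 1, so H_0 = Z.

(K is a triangulation of the Klein bottle.)

H_0 ≅ Z.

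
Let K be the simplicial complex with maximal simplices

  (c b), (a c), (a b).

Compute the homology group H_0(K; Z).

H_0 = Z.

K has 3 vertices, 3 edges.
rank ∂_0 = 0, rank ∂_1 = 2 ⇒ b_0 = 3 − 0 − 2 = 1; all invariant factors of ∂_1 are 1 so no torsion. So H_0 ≅ Z.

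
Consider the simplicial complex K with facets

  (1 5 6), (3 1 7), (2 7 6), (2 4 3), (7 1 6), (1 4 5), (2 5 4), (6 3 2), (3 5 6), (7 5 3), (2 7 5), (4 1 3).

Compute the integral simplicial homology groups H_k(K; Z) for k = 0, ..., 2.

H_0 ≅ Z,  H_1 ≅ Z_2,  H_2 = 0.

Fix the vertex order 1 < 2 < 3 < 4 < 5 < 6 < 7 and write every simplex with vertices in increasing order. Then dim K = 2 and the simplices of K are:

  0-simplices (7): [1], [2], [3], [4], [5], [6], [7]
  1-simplices (18): [1,3], [1,4], [1,5], [1,6], [1,7], [2,3], [2,4], [2,5], [2,6], [2,7], [3,4], [3,5], [3,6], [3,7], [4,5], [5,6], [5,7], [6,7]
  2-simplices (12): [1,3,4], [1,3,7], [1,4,5], [1,5,6], [1,6,7], [2,3,4], [2,3,6], [2,4,5], [2,5,7], [2,6,7], [3,5,6], [3,5,7]

giving chain groups C_0 ≅ Z^7, C_1 ≅ Z^18, C_2 ≅ Z^12.

Boundary ∂_1: C_1 → C_0 sends each edge [p,q] (with p < q) to q − p. For instance
  ∂[1,3] = [3] − [1].
The resulting 7×18 matrix has rank 6, and its Smith normal form has invariant factors (1,1,1,1,1,1).

Boundary ∂_2: C_2 → C_1 sends each 2-simplex [p,q,r] to [q,r] − [p,r] + [p,q]. For instance
  ∂[2,6,7] = [6,7] − [2,7] + [2,6],
  ∂[1,3,4] = [3,4] − [1,4] + [1,3].
The resulting 18×12 matrix has rank 12, and its Smith normal form has invariant factors (1,1,1,1,1,1,1,1,1,1,1,2).

From H_k ≅ ker(∂_k) / im(∂_{k+1}) we obtain:

  H_0: rank C_0 − rank ∂_1 = 7 − 6 = 1, and the invariant factors of ∂_1 are all 1, so H_0 = Z.
  H_1: rank ker ∂_1 − rank ∂_2 = (18 − 6) − 12 = 0, and ∂_2 has invariant factor 2 > 1, so H_1 = Z_2.
  H_2: rank ker ∂_2 − rank ∂_3 = (12 − 12) − 0 = 0, and there is no ∂_3, so H_2 = 0.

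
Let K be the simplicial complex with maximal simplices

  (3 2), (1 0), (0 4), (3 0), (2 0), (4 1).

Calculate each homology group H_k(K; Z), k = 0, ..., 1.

H_0 ≅ Z,  H_1 ≅ Z^2.

We work with the vertex ordering 0 < 1 < 2 < 3 < 4. The simplices of K, each written with vertices in increasing order, are:

  0-simplices (5): [0], [1], [2], [3], [4]
  1-simplices (6): [0,1], [0,2], [0,3], [0,4], [1,4], [2,3]

Hence C_0 ≅ Z^5, C_1 ≅ Z^6.

The boundary map ∂_1: C_1 → C_0 maps an edge to its endpoints' difference, ∂[p,q] = q − p. For instance
  ∂[0,4] = [4] − [0].
The resulting 5×6 matrix has rank 4, and its Smith normal form has invariant factors (1,1,1,1).

Now H_k = ker ∂_k / im ∂_{k+1}, so:

  H_0: rank C_0 − rank ∂_1 = 5 − 4 = 1, and the invariant factors of ∂_1 are all 1, so H_0 ≅ Z.
  H_1: rank ker ∂_1 − rank ∂_2 = (6 − 4) − 0 = 2, and there is no ∂_2, so H_1 ≅ Z^2.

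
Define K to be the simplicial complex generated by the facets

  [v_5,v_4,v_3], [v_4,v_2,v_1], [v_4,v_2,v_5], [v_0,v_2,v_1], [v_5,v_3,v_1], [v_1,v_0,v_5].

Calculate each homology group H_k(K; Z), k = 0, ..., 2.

Order the vertices as v_0 < v_1 < v_2 < v_3 < v_4 < v_5. Listing each simplex with vertices in this order, K has dimension 2 with simplices:

  0-simplices (6): [v_0], [v_1], [v_2], [v_3], [v_4], [v_5]
  1-simplices (12): [v_0,v_1], [v_0,v_2], [v_0,v_5], [v_1,v_2], [v_1,v_3], [v_1,v_4], [v_1,v_5], [v_2,v_4], [v_2,v_5], [v_3,v_4], [v_3,v_5], [v_4,v_5]
  2-simplices (6): [v_0,v_1,v_2], [v_0,v_1,v_5], [v_1,v_2,v_4], [v_1,v_3,v_5], [v_2,v_4,v_5], [v_3,v_4,v_5]

giving chain groups C_0 ≅ Z^6, C_1 ≅ Z^12, C_2 ≅ Z^6.

The boundary map ∂_1: C_1 → C_0 sends each edge [p,q] (with p < q) to q − p.
This gives a 6×12 integer matrix of rank 5; reducing to Smith normal form yields diagonal entries (1,1,1,1,1).

∂_2: C_2 → C_1 maps a triangle to the signed sum of its edges. For instance
  ∂[v_1,v_3,v_5] = [v_3,v_5] − [v_1,v_5] + [v_1,v_3],
  ∂[v_2,v_4,v_5] = [v_4,v_5] − [v_2,v_5] + [v_2,v_4].
The 12×6 boundary matrix has rank 6 and Smith normal form diag(1,1,1,1,1,1).

Reading off H_k = ker ∂_k / im ∂_{k+1}:

  H_0: rank C_0 − rank ∂_1 = 6 − 5 = 1, and the invariant factors of ∂_1 are all 1, so H_0 = Z.
  H_1: rank ker ∂_1 − rank ∂_2 = (12 − 5) − 6 = 1, and the invariant factors of ∂_2 are all 1, so H_1 = Z.
  H_2: rank ker ∂_2 − rank ∂_3 = (6 − 6) − 0 = 0, and there is no ∂_3, so H_2 = 0.

(K is a triangulation of the cylinder S^1 x I.)

H_0 ≅ Z,  H_1 ≅ Z,  H_2 = 0.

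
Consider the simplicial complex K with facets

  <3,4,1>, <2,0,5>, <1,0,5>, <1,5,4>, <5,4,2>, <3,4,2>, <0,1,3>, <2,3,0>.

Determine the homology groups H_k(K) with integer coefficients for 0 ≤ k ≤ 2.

H_0 ≅ Z,  H_1 = 0,  H_2 ≅ Z.

Fix the vertex order 0 < 1 < 2 < 3 < 4 < 5 and write every simplex with vertices in increasing order. Then dim K = 2 and the simplices of K are:

  0-simplices (6): [0], [1], [2], [3], [4], [5]
  1-simplices (12): [0,1], [0,2], [0,3], [0,5], [1,3], [1,4], [1,5], [2,3], [2,4], [2,5], [3,4], [4,5]
  2-simplices (8): [0,1,3], [0,1,5], [0,2,3], [0,2,5], [1,3,4], [1,4,5], [2,3,4], [2,4,5]

so the chain groups are C_0 ≅ Z^6, C_1 ≅ Z^12, C_2 ≅ Z^8.

∂_1: C_1 → C_0 sends each edge [p,q] (with p < q) to q − p. For instance
  ∂[3,4] = [4] − [3].
As a 6×12 matrix over Z this has rank 5, with invariant factors (1,1,1,1,1).

The boundary map ∂_2: C_2 → C_1 acts by ∂[p,q,r] = [q,r] − [p,r] + [p,q]. For instance
  ∂[2,3,4] = [3,4] − [2,4] + [2,3],
  ∂[0,2,5] = [2,5] − [0,5] + [0,2].
As a 12×8 matrix over Z this has rank 7, with invariant factors (1,1,1,1,1,1,1).

Now H_k = ker ∂_k / im ∂_{k+1}, so:

  H_0: rank C_0 − rank ∂_1 = 6 − 5 = 1, and the invariant factors of ∂_1 are all 1, so H_0 = Z.
  H_1: rank ker ∂_1 − rank ∂_2 = (12 − 5) − 7 = 0, and the invariant factors of ∂_2 are all 1, so H_1 = 0.
  H_2: rank ker ∂_2 − rank ∂_3 = (8 − 7) − 0 = 1, and there is no ∂_3, so H_2 = Z.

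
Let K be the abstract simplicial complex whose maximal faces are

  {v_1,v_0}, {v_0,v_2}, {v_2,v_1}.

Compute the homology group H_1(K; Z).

Take the total order v_0 < v_1 < v_2 on the vertex set. Then K (dimension 1) consists of the simplices:

  0-simplices (3): [v_0], [v_1], [v_2]
  1-simplices (3): [v_0,v_1], [v_0,v_2], [v_1,v_2]

so the chain groups are C_0 ≅ Z^3, C_1 ≅ Z^3.

∂_1: C_1 → C_0 sends each edge [p,q] (with p < q) to q − p. For instance
  ∂[v_0,v_2] = [v_2] − [v_0].
As a 3×3 matrix over Z this has rank 2, with invariant factors (1,1).

From H_k ≅ ker(∂_k) / im(∂_{k+1}) we obtain:

  H_1: rank ker ∂_1 − rank ∂_2 = (3 − 2) − 0 = 1, and there is no ∂_2, so H_1 ≅ Z.

(K is a triangulation of the circle S^1.)

H_1 = Z.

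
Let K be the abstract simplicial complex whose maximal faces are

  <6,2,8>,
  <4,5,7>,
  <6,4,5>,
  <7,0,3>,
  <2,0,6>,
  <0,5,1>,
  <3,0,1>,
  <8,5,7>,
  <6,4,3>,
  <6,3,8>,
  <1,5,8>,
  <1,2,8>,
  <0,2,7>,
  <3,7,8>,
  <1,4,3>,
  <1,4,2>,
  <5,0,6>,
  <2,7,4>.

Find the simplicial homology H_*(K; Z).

K has 9 vertices, 27 edges, 18 triangles.
rank ∂_0 = 0, rank ∂_1 = 8 ⇒ b_0 = 9 − 0 − 8 = 1; all invariant factors of ∂_1 are 1 so no torsion. So H_0 = Z.
rank ∂_1 = 8, rank ∂_2 = 17 ⇒ b_1 = 27 − 8 − 17 = 2; all invariant factors of ∂_2 are 1 so no torsion. So H_1 = Z^2.
rank ∂_2 = 17, rank ∂_3 = 0 ⇒ b_2 = 18 − 17 − 0 = 1. So H_2 = Z.

H_0 = Z,  H_1 = Z^2,  H_2 = Z.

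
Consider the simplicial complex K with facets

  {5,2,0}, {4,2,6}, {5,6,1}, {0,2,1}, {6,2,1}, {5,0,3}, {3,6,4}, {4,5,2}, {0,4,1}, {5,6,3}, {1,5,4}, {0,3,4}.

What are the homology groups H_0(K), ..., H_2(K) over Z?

We work with the vertex ordering 0 < 1 < 2 < 3 < 4 < 5 < 6. The simplices of K, each written with vertices in increasing order, are:

  0-simplices (7): [0], [1], [2], [3], [4], [5], [6]
  1-simplices (18): [0,1], [0,2], [0,3], [0,4], [0,5], [1,2], [1,4], [1,5], [1,6], [2,4], [2,5], [2,6], [3,4], [3,5], [3,6], [4,5], [4,6], [5,6]
  2-simplices (12): [0,1,2], [0,1,4], [0,2,5], [0,3,4], [0,3,5], [1,2,6], [1,4,5], [1,5,6], [2,4,5], [2,4,6], [3,4,6], [3,5,6]

giving chain groups C_0 ≅ Z^7, C_1 ≅ Z^18, C_2 ≅ Z^12.

Boundary ∂_1: C_1 → C_0 sends each edge [p,q] (with p < q) to q − p.
This gives a 7×18 integer matrix of rank 6; reducing to Smith normal form yields diagonal entries (1,1,1,1,1,1).

The boundary map ∂_2: C_2 → C_1 maps a triangle to the signed sum of its edges. For instance
  ∂[1,2,6] = [2,6] − [1,6] + [1,2],
  ∂[3,5,6] = [5,6] − [3,6] + [3,5].
The 18×12 boundary matrix has rank 12 and Smith normal form diag(1,1,1,1,1,1,1,1,1,1,1,2).

From H_k ≅ ker(∂_k) / im(∂_{k+1}) we obtain:

  H_0: rank C_0 − rank ∂_1 = 7 − 6 = 1, and the invariant factors of ∂_1 are all 1, so H_0 ≅ Z.
  H_1: rank ker ∂_1 − rank ∂_2 = (18 − 6) − 12 = 0, and ∂_2 has invariant factor 2 > 1, so H_1 ≅ Z/2.
  H_2: rank ker ∂_2 − rank ∂_3 = (12 − 12) − 0 = 0, and there is no ∂_3, so H_2 ≅ 0.

As a check, the Euler characteristic is 7 − 18 + 12 = 1, which agrees with 1 − 0 + 0 = 1.

H_0 ≅ Z,  H_1 ≅ Z/2,  H_2 = 0.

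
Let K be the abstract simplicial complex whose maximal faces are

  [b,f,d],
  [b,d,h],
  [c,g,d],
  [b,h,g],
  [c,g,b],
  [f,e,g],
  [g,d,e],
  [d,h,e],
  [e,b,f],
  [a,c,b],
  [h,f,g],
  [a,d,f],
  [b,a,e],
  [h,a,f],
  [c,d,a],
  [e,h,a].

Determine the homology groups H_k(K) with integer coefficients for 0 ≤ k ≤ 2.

H_0 ≅ Z,  H_1 ≅ Z^2,  H_2 ≅ Z.

Take the total order a < b < c < d < e < f < g < h on the vertex set. Then K (dimension 2) consists of the simplices:

  0-simplices (8): a, b, c, d, e, f, g, h
  1-simplices (24): ab, ac, ad, ae, af, ah, bc, bd, be, bf, bg, bh, cd, cg, de, df, dg, dh, ef, eg, eh, fg, fh, gh
  2-simplices (16): abc, abe, acd, adf, aeh, afh, bcg, bdf, bdh, bef, bgh, cdg, deg, deh, efg, fgh

giving chain groups C_0 ≅ Z^8, C_1 ≅ Z^24, C_2 ≅ Z^16.

Boundary ∂_1: C_1 → C_0 maps an edge to its endpoints' difference, ∂[p,q] = q − p.
The resulting 8×24 matrix has rank 7, and its Smith normal form has invariant factors (1,1,1,1,1,1,1).

The boundary map ∂_2: C_2 → C_1 sends each 2-simplex [p,q,r] to [q,r] − [p,r] + [p,q]. For instance
  ∂fgh = gh − fh + fg,
  ∂acd = cd − ad + ac.
This gives a 24×16 integer matrix of rank 15; reducing to Smith normal form yields diagonal entries (1,1,1,1,1,1,1,1,1,1,1,1,1,1,1).

Now H_k = ker ∂_k / im ∂_{k+1}, so:

  H_0: rank C_0 − rank ∂_1 = 8 − 7 = 1, and the invariant factors of ∂_1 are all 1, so H_0 = Z.
  H_1: rank ker ∂_1 − rank ∂_2 = (24 − 7) − 15 = 2, and the invariant factors of ∂_2 are all 1, so H_1 = Z^2.
  H_2: rank ker ∂_2 − rank ∂_3 = (16 − 15) − 0 = 1, and there is no ∂_3, so H_2 = Z.

(K is a triangulation of the torus T^2.)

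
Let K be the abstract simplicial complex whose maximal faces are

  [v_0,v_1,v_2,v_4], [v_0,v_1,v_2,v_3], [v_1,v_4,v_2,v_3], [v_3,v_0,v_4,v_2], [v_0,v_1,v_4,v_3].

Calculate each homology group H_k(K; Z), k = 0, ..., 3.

H_0 ≅ Z,  H_1 = 0,  H_2 = 0,  H_3 ≅ Z.

Take the total order v_0 < v_1 < v_2 < v_3 < v_4 on the vertex set. Then K (dimension 3) consists of the simplices:

  0-simplices (5): [v_0], [v_1], [v_2], [v_3], [v_4]
  1-simplices (10): [v_0,v_1], [v_0,v_2], [v_0,v_3], [v_0,v_4], [v_1,v_2], [v_1,v_3], [v_1,v_4], [v_2,v_3], [v_2,v_4], [v_3,v_4]
  2-simplices (10): [v_0,v_1,v_2], [v_0,v_1,v_3], [v_0,v_1,v_4], [v_0,v_2,v_3], [v_0,v_2,v_4], [v_0,v_3,v_4], [v_1,v_2,v_3], [v_1,v_2,v_4], [v_1,v_3,v_4], [v_2,v_3,v_4]
  3-simplices (5): [v_0,v_1,v_2,v_3], [v_0,v_1,v_2,v_4], [v_0,v_1,v_3,v_4], [v_0,v_2,v_3,v_4], [v_1,v_2,v_3,v_4]

so the chain groups are C_0 ≅ Z^5, C_1 ≅ Z^10, C_2 ≅ Z^10, C_3 ≅ Z^5.

Boundary ∂_1: C_1 → C_0 sends each edge [p,q] (with p < q) to q − p. For instance
  ∂[v_3,v_4] = [v_4] − [v_3].
The 5×10 boundary matrix has rank 4 and Smith normal form diag(1,1,1,1).

The boundary map ∂_2: C_2 → C_1 maps a triangle to the signed sum of its edges. For instance
  ∂[v_1,v_3,v_4] = [v_3,v_4] − [v_1,v_4] + [v_1,v_3],
  ∂[v_1,v_2,v_3] = [v_2,v_3] − [v_1,v_3] + [v_1,v_2].
The 10×10 boundary matrix has rank 6 and Smith normal form diag(1,1,1,1,1,1).

∂_3: C_3 → C_2 sends each 3-simplex σ to the alternating sum Σ_i (−1)^i (σ with its i-th vertex removed). For instance
  ∂[v_0,v_2,v_3,v_4] = [v_2,v_3,v_4] − [v_0,v_3,v_4] + [v_0,v_2,v_4] − [v_0,v_2,v_3],
  ∂[v_0,v_1,v_3,v_4] = [v_1,v_3,v_4] − [v_0,v_3,v_4] + [v_0,v_1,v_4] − [v_0,v_1,v_3].
This gives a 10×5 integer matrix of rank 4; reducing to Smith normal form yields diagonal entries (1,1,1,1).

Computing H_k = (kernel of ∂_k) / (image of ∂_{k+1}):

  H_0: rank C_0 − rank ∂_1 = 5 − 4 = 1, and the invariant factors of ∂_1 are all 1, so H_0 = Z.
  H_1: rank ker ∂_1 − rank ∂_2 = (10 − 4) − 6 = 0, and the invariant factors of ∂_2 are all 1, so H_1 = 0.
  H_2: rank ker ∂_2 − rank ∂_3 = (10 − 6) − 4 = 0, and the invariant factors of ∂_3 are all 1, so H_2 = 0.
  H_3: rank ker ∂_3 − rank ∂_4 = (5 − 4) − 0 = 1, and there is no ∂_4, so H_3 = Z.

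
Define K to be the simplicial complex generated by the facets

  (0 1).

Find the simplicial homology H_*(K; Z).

Fix the vertex order 0 < 1 and write every simplex with vertices in increasing order. Then dim K = 1 and the simplices of K are:

  0-simplices (2): [0], [1]
  1-simplices (1): [0,1]

so the chain groups are C_0 ≅ Z^2, C_1 ≅ Z^1.

The boundary map ∂_1: C_1 → C_0 is given by ∂[p,q] = [q] − [p].
The resulting 2×1 matrix has rank 1, and its Smith normal form has invariant factors (1).

Now H_k = ker ∂_k / im ∂_{k+1}, so:

  H_0: rank C_0 − rank ∂_1 = 2 − 1 = 1, and the invariant factors of ∂_1 are all 1, so H_0 ≅ Z.
  H_1: rank ker ∂_1 − rank ∂_2 = (1 − 1) − 0 = 0, and there is no ∂_2, so H_1 ≅ 0.

As a check, the Euler characteristic is 2 − 1 = 1, which agrees with 1 − 0 = 1.

H_0 = Z,  H_1 = 0.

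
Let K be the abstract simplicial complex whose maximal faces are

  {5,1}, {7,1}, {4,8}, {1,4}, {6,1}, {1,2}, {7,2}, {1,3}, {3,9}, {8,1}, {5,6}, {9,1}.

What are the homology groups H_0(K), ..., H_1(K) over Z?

H_0 ≅ Z,  H_1 ≅ Z^4.

Take the total order 1 < 2 < 3 < 4 < 5 < 6 < 7 < 8 < 9 on the vertex set. Then K (dimension 1) consists of the simplices:

  0-simplices (9): [1], [2], [3], [4], [5], [6], [7], [8], [9]
  1-simplices (12): [1,2], [1,3], [1,4], [1,5], [1,6], [1,7], [1,8], [1,9], [2,7], [3,9], [4,8], [5,6]

so the chain groups are C_0 ≅ Z^9, C_1 ≅ Z^12.

Boundary ∂_1: C_1 → C_0 maps an edge to its endpoints' difference, ∂[p,q] = q − p. For instance
  ∂[1,2] = [2] − [1].
The 9×12 boundary matrix has rank 8 and Smith normal form diag(1,1,1,1,1,1,1,1).

Now H_k = ker ∂_k / im ∂_{k+1}, so:

  H_0: rank C_0 − rank ∂_1 = 9 − 8 = 1, and the invariant factors of ∂_1 are all 1, so H_0 = Z.
  H_1: rank ker ∂_1 − rank ∂_2 = (12 − 8) − 0 = 4, and there is no ∂_2, so H_1 = Z^4.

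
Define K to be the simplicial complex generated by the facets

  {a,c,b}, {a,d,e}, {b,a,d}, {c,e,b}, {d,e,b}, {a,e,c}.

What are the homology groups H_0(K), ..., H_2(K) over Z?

H_0 = Z,  H_1 = 0,  H_2 = Z.

Take the total order a < b < c < d < e on the vertex set. Then K (dimension 2) consists of the simplices:

  0-simplices (5): a, b, c, d, e
  1-simplices (9): ab, ac, ad, ae, bc, bd, be, ce, de
  2-simplices (6): abc, abd, ace, ade, bce, bde

giving chain groups C_0 ≅ Z^5, C_1 ≅ Z^9, C_2 ≅ Z^6.

The boundary map ∂_1: C_1 → C_0 sends each edge [p,q] (with p < q) to q − p.
As a 5×9 matrix over Z this has rank 4, with invariant factors (1,1,1,1).

Boundary ∂_2: C_2 → C_1 sends each 2-simplex [p,q,r] to [q,r] − [p,r] + [p,q]. For instance
  ∂ace = ce − ae + ac,
  ∂abc = bc − ac + ab.
The resulting 9×6 matrix has rank 5, and its Smith normal form has invariant factors (1,1,1,1,1).

Now H_k = ker ∂_k / im ∂_{k+1}, so:

  H_0: rank C_0 − rank ∂_1 = 5 − 4 = 1, and the invariant factors of ∂_1 are all 1, so H_0 ≅ Z.
  H_1: rank ker ∂_1 − rank ∂_2 = (9 − 4) − 5 = 0, and the invariant factors of ∂_2 are all 1, so H_1 ≅ 0.
  H_2: rank ker ∂_2 − rank ∂_3 = (6 − 5) − 0 = 1, and there is no ∂_3, so H_2 ≅ Z.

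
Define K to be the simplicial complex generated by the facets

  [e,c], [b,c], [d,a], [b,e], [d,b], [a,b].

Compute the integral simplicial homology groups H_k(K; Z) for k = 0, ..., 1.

H_0 ≅ Z,  H_1 ≅ Z^2.

Take the total order a < b < c < d < e on the vertex set. Then K (dimension 1) consists of the simplices:

  0-simplices (5): a, b, c, d, e
  1-simplices (6): ab, ad, bc, bd, be, ce

giving chain groups C_0 ≅ Z^5, C_1 ≅ Z^6.

The boundary map ∂_1: C_1 → C_0 maps an edge to its endpoints' difference, ∂[p,q] = q − p. For instance
  ∂ce = e − c.
This gives a 5×6 integer matrix of rank 4; reducing to Smith normal form yields diagonal entries (1,1,1,1).

Computing H_k = (kernel of ∂_k) / (image of ∂_{k+1}):

  H_0: rank C_0 − rank ∂_1 = 5 − 4 = 1, and the invariant factors of ∂_1 are all 1, so H_0 ≅ Z.
  H_1: rank ker ∂_1 − rank ∂_2 = (6 − 4) − 0 = 2, and there is no ∂_2, so H_1 ≅ Z^2.

As a check, the Euler characteristic is 5 − 6 = -1, which agrees with 1 − 2 = -1.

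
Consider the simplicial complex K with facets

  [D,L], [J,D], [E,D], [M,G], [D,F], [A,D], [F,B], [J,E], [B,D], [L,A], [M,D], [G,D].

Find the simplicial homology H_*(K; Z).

H_0 ≅ Z,  H_1 ≅ Z^4.

Order the vertices as A < B < D < E < F < G < J < L < M. Listing each simplex with vertices in this order, K has dimension 1 with simplices:

  0-simplices (9): A, B, D, E, F, G, J, L, M
  1-simplices (12): AD, AL, BD, BF, DE, DF, DG, DJ, DL, DM, EJ, GM

Hence C_0 ≅ Z^9, C_1 ≅ Z^12.

∂_1: C_1 → C_0 sends each edge [p,q] (with p < q) to q − p. For instance
  ∂DJ = J − D.
The 9×12 boundary matrix has rank 8 and Smith normal form diag(1,1,1,1,1,1,1,1).

Now H_k = ker ∂_k / im ∂_{k+1}, so:

  H_0: rank C_0 − rank ∂_1 = 9 − 8 = 1, and the invariant factors of ∂_1 are all 1, so H_0 ≅ Z.
  H_1: rank ker ∂_1 − rank ∂_2 = (12 − 8) − 0 = 4, and there is no ∂_2, so H_1 ≅ Z^4.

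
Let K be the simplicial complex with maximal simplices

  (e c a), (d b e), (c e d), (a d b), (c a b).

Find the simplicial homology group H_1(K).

We work with the vertex ordering a < b < c < d < e. The simplices of K, each written with vertices in increasing order, are:

  0-simplices (5): a, b, c, d, e
  1-simplices (10): ab, ac, ad, ae, bc, bd, be, cd, ce, de
  2-simplices (5): abc, abd, ace, bde, cde

giving chain groups C_0 ≅ Z^5, C_1 ≅ Z^10, C_2 ≅ Z^5.

∂_1: C_1 → C_0 is given by ∂[p,q] = [q] − [p]. For instance
  ∂ab = b − a.
The 5×10 boundary matrix has rank 4 and Smith normal form diag(1,1,1,1).

∂_2: C_2 → C_1 maps a triangle to the signed sum of its edges. For instance
  ∂abd = bd − ad + ab,
  ∂ace = ce − ae + ac.
The resulting 10×5 matrix has rank 5, and its Smith normal form has invariant factors (1,1,1,1,1).

Computing H_k = (kernel of ∂_k) / (image of ∂_{k+1}):

  H_1: rank ker ∂_1 − rank ∂_2 = (10 − 4) − 5 = 1, and the invariant factors of ∂_2 are all 1, so H_1 = Z.

(K is a triangulation of the Möbius band.)

H_1 = Z.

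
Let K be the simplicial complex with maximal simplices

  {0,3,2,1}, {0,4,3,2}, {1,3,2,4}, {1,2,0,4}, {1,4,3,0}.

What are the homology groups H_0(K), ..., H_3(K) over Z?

Order the vertices as 0 < 1 < 2 < 3 < 4. Listing each simplex with vertices in this order, K has dimension 3 with simplices:

  0-simplices (5): [0], [1], [2], [3], [4]
  1-simplices (10): [0,1], [0,2], [0,3], [0,4], [1,2], [1,3], [1,4], [2,3], [2,4], [3,4]
  2-simplices (10): [0,1,2], [0,1,3], [0,1,4], [0,2,3], [0,2,4], [0,3,4], [1,2,3], [1,2,4], [1,3,4], [2,3,4]
  3-simplices (5): [0,1,2,3], [0,1,2,4], [0,1,3,4], [0,2,3,4], [1,2,3,4]

so the chain groups are C_0 ≅ Z^5, C_1 ≅ Z^10, C_2 ≅ Z^10, C_3 ≅ Z^5.

The boundary map ∂_1: C_1 → C_0 is given by ∂[p,q] = [q] − [p]. For instance
  ∂[2,3] = [3] − [2].
The 5×10 boundary matrix has rank 4 and Smith normal form diag(1,1,1,1).

The boundary map ∂_2: C_2 → C_1 maps a triangle to the signed sum of its edges. For instance
  ∂[1,2,3] = [2,3] − [1,3] + [1,2],
  ∂[0,1,4] = [1,4] − [0,4] + [0,1].
As a 10×10 matrix over Z this has rank 6, with invariant factors (1,1,1,1,1,1).

∂_3: C_3 → C_2 sends each 3-simplex σ to the alternating sum Σ_i (−1)^i (σ with its i-th vertex removed). For instance
  ∂[0,2,3,4] = [2,3,4] − [0,3,4] + [0,2,4] − [0,2,3],
  ∂[0,1,2,4] = [1,2,4] − [0,2,4] + [0,1,4] − [0,1,2].
The 10×5 boundary matrix has rank 4 and Smith normal form diag(1,1,1,1).

Computing H_k = (kernel of ∂_k) / (image of ∂_{k+1}):

  H_0: rank C_0 − rank ∂_1 = 5 − 4 = 1, and the invariant factors of ∂_1 are all 1, so H_0 ≅ Z.
  H_1: rank ker ∂_1 − rank ∂_2 = (10 − 4) − 6 = 0, and the invariant factors of ∂_2 are all 1, so H_1 ≅ 0.
  H_2: rank ker ∂_2 − rank ∂_3 = (10 − 6) − 4 = 0, and the invariant factors of ∂_3 are all 1, so H_2 ≅ 0.
  H_3: rank ker ∂_3 − rank ∂_4 = (5 − 4) − 0 = 1, and there is no ∂_4, so H_3 ≅ Z.

(K is a triangulation of the 3-sphere S^3.)

H_0 = Z,  H_1 = 0,  H_2 = 0,  H_3 = Z.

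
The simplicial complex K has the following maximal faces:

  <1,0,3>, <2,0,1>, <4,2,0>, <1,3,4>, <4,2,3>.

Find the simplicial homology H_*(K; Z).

H_0 = Z,  H_1 = Z,  H_2 = 0.

Order the vertices as 0 < 1 < 2 < 3 < 4. Listing each simplex with vertices in this order, K has dimension 2 with simplices:

  0-simplices (5): [0], [1], [2], [3], [4]
  1-simplices (10): [0,1], [0,2], [0,3], [0,4], [1,2], [1,3], [1,4], [2,3], [2,4], [3,4]
  2-simplices (5): [0,1,2], [0,1,3], [0,2,4], [1,3,4], [2,3,4]

giving chain groups C_0 ≅ Z^5, C_1 ≅ Z^10, C_2 ≅ Z^5.

∂_1: C_1 → C_0 maps an edge to its endpoints' difference, ∂[p,q] = q − p. For instance
  ∂[0,4] = [4] − [0].
This gives a 5×10 integer matrix of rank 4; reducing to Smith normal form yields diagonal entries (1,1,1,1).

Boundary ∂_2: C_2 → C_1 sends each 2-simplex [p,q,r] to [q,r] − [p,r] + [p,q]. For instance
  ∂[2,3,4] = [3,4] − [2,4] + [2,3],
  ∂[0,2,4] = [2,4] − [0,4] + [0,2].
The resulting 10×5 matrix has rank 5, and its Smith normal form has invariant factors (1,1,1,1,1).

From H_k ≅ ker(∂_k) / im(∂_{k+1}) we obtain:

  H_0: rank C_0 − rank ∂_1 = 5 − 4 = 1, and the invariant factors of ∂_1 are all 1, so H_0 = Z.
  H_1: rank ker ∂_1 − rank ∂_2 = (10 − 4) − 5 = 1, and the invariant factors of ∂_2 are all 1, so H_1 = Z.
  H_2: rank ker ∂_2 − rank ∂_3 = (5 − 5) − 0 = 0, and there is no ∂_3, so H_2 = 0.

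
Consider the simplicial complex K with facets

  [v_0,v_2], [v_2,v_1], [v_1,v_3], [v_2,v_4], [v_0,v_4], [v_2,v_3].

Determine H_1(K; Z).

Fix the vertex order v_0 < v_1 < v_2 < v_3 < v_4 and write every simplex with vertices in increasing order. Then dim K = 1 and the simplices of K are:

  0-simplices (5): [v_0], [v_1], [v_2], [v_3], [v_4]
  1-simplices (6): [v_0,v_2], [v_0,v_4], [v_1,v_2], [v_1,v_3], [v_2,v_3], [v_2,v_4]

giving chain groups C_0 ≅ Z^5, C_1 ≅ Z^6.

Boundary ∂_1: C_1 → C_0 maps an edge to its endpoints' difference, ∂[p,q] = q − p. For instance
  ∂[v_0,v_2] = [v_2] − [v_0].
As a 5×6 matrix over Z this has rank 4, with invariant factors (1,1,1,1).

From H_k ≅ ker(∂_k) / im(∂_{k+1}) we obtain:

  H_1: rank ker ∂_1 − rank ∂_2 = (6 − 4) − 0 = 2, and there is no ∂_2, so H_1 ≅ Z^2.

H_1 ≅ Z^2.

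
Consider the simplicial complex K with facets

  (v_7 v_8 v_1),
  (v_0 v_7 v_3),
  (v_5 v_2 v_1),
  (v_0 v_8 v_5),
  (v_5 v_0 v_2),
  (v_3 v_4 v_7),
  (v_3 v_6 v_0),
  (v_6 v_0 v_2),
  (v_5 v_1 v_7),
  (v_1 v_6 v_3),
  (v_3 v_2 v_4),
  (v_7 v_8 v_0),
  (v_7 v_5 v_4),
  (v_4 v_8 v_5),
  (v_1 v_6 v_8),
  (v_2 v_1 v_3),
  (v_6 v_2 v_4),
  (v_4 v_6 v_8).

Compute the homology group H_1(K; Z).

K has 9 vertices, 27 edges, 18 triangles.
rank ∂_1 = 8, rank ∂_2 = 18 ⇒ b_1 = 27 − 8 − 18 = 1; ∂_2 has invariant factor(s) [2] giving torsion. So H_1 ≅ Z ⊕ Z/2.

H_1 ≅ Z ⊕ Z/2.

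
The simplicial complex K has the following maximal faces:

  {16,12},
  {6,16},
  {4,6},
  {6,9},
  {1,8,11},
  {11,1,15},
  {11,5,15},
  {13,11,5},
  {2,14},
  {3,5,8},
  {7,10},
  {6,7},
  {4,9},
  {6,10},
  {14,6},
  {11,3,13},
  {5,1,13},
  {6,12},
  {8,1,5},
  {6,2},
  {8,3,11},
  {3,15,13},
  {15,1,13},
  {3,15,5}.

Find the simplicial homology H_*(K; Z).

We work with the vertex ordering 1 < 2 < 3 < 4 < 5 < 6 < 7 < 8 < 9 < 10 < 11 < 12 < 13 < 14 < 15 < 16. The simplices of K, each written with vertices in increasing order, are:

  0-simplices (16): [1], [2], [3], [4], [5], [6], [7], [8], [9], [10], [11], [12], [13], [14], [15], [16]
  1-simplices (30): (30 of them)
  2-simplices (12): [1,5,8], [1,5,13], [1,8,11], [1,11,15], [1,13,15], [3,5,8], [3,5,15], [3,8,11], [3,11,13], [3,13,15], [5,11,13], [5,11,15]

Hence C_0 ≅ Z^16, C_1 ≅ Z^30, C_2 ≅ Z^12.

∂_1: C_1 → C_0 maps an edge to its endpoints' difference, ∂[p,q] = q − p. For instance
  ∂[2,6] = [6] − [2].
This gives a 16×30 integer matrix of rank 14; reducing to Smith normal form yields diagonal entries (1,1,1,1,1,1,1,1,1,1,1,1,1,1).

The boundary map ∂_2: C_2 → C_1 acts by ∂[p,q,r] = [q,r] − [p,r] + [p,q]. For instance
  ∂[3,11,13] = [11,13] − [3,13] + [3,11],
  ∂[5,11,15] = [11,15] − [5,15] + [5,11].
This gives a 30×12 integer matrix of rank 12; reducing to Smith normal form yields diagonal entries (1,1,1,1,1,1,1,1,1,1,1,2).

From H_k ≅ ker(∂_k) / im(∂_{k+1}) we obtain:

  H_0: rank C_0 − rank ∂_1 = 16 − 14 = 2, and the invariant factors of ∂_1 are all 1, so H_0 ≅ Z^2.
  H_1: rank ker ∂_1 − rank ∂_2 = (30 − 14) − 12 = 4, and ∂_2 has invariant factor 2 > 1, so H_1 ≅ Z^4 ⊕ Z/2Z.
  H_2: rank ker ∂_2 − rank ∂_3 = (12 − 12) − 0 = 0, and there is no ∂_3, so H_2 ≅ 0.

As a check, the Euler characteristic is 16 − 30 + 12 = -2, which agrees with 2 − 4 + 0 = -2.
(K is a triangulation of the disjoint union of a wedge of 4 circles and the real projective plane RP^2.)

H_0 = Z^2,  H_1 = Z^4 ⊕ Z/2Z,  H_2 = 0.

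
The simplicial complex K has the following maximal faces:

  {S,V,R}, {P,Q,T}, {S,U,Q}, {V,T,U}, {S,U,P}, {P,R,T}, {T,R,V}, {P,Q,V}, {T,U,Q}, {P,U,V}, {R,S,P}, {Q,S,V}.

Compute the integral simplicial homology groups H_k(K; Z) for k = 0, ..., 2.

H_0 ≅ Z,  H_1 ≅ Z/2,  H_2 = 0.

K has 7 vertices, 18 edges, 12 triangles.
rank ∂_0 = 0, rank ∂_1 = 6 ⇒ b_0 = 7 − 0 − 6 = 1; all invariant factors of ∂_1 are 1 so no torsion. So H_0 = Z.
rank ∂_1 = 6, rank ∂_2 = 12 ⇒ b_1 = 18 − 6 − 12 = 0; ∂_2 has invariant factor(s) [2] giving torsion. So H_1 = Z/2.
rank ∂_2 = 12, rank ∂_3 = 0 ⇒ b_2 = 12 − 12 − 0 = 0. So H_2 = 0.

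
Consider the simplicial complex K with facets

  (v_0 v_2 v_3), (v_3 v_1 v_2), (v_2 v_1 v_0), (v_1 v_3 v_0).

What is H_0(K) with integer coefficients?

H_0 ≅ Z.

Fix the vertex order v_0 < v_1 < v_2 < v_3 and write every simplex with vertices in increasing order. Then dim K = 2 and the simplices of K are:

  0-simplices (4): [v_0], [v_1], [v_2], [v_3]
  1-simplices (6): [v_0,v_1], [v_0,v_2], [v_0,v_3], [v_1,v_2], [v_1,v_3], [v_2,v_3]
  2-simplices (4): [v_0,v_1,v_2], [v_0,v_1,v_3], [v_0,v_2,v_3], [v_1,v_2,v_3]

so the chain groups are C_0 ≅ Z^4, C_1 ≅ Z^6, C_2 ≅ Z^4.

The boundary map ∂_1: C_1 → C_0 sends each edge [p,q] (with p < q) to q − p. For instance
  ∂[v_2,v_3] = [v_3] − [v_2].
The 4×6 boundary matrix has rank 3 and Smith normal form diag(1,1,1).

Boundary ∂_2: C_2 → C_1 maps a triangle to the signed sum of its edges. For instance
  ∂[v_1,v_2,v_3] = [v_2,v_3] − [v_1,v_3] + [v_1,v_2],
  ∂[v_0,v_1,v_2] = [v_1,v_2] − [v_0,v_2] + [v_0,v_1].
This gives a 6×4 integer matrix of rank 3; reducing to Smith normal form yields diagonal entries (1,1,1).

Computing H_k = (kernel of ∂_k) / (image of ∂_{k+1}):

  H_0: rank C_0 − rank ∂_1 = 4 − 3 = 1, and the invariant factors of ∂_1 are all 1, so H_0 ≅ Z.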